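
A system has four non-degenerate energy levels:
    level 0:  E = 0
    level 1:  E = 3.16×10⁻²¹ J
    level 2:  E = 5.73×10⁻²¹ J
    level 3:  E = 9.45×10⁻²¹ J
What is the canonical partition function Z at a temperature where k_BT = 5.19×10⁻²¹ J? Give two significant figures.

Eᵢ/kT = 0, 0.6089, 1.104, 1.821.
Z = Σ e^(−Eᵢ/kT) = e^(−0) + e^(−0.6089) + e^(−1.104) + e^(−1.821) = 1.000 + 0.5439 + 0.3315 + 0.1619 = 2.037.

Z = 2.0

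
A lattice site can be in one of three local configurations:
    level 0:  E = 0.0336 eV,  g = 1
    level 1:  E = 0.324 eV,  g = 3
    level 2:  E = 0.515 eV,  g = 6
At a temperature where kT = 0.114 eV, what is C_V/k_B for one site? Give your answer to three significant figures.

Eᵢ/kT = 0.29474, 2.8421, 4.5175.
Z = Σ gᵢe^(−Eᵢ/kT) = 1·e^(−0.29474) + 3·e^(−2.8421) + 6·e^(−4.5175) = 0.74473 + 0.17491 + 0.065498 = 0.98514.
⟨E⟩ = 0.11717 eV, ⟨E²⟩ = 0.037126 eV².
C_V/k_B = (⟨E²⟩ − ⟨E⟩²)/(kT)² = (0.037126 − 0.013729)/0.012996 = 1.80.

1.80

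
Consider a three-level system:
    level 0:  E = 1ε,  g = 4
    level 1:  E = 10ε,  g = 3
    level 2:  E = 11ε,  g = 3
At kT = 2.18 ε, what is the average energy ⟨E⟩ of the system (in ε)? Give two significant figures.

1.2 ε

Eᵢ/kT = 0.4587, 4.587, 5.046.
Z = Σ gᵢe^(−Eᵢ/kT) = 4·e^(−0.4587) + 3·e^(−4.587) + 3·e^(−5.046) = 2.528 + 0.03055 + 0.01931 = 2.578.
⟨E⟩ = Σ Eᵢ gᵢe^(−Eᵢ/kT) / Z = (1·2.528 + 10·0.03055 + 11·0.01931) / 2.578 = 1.2 ε.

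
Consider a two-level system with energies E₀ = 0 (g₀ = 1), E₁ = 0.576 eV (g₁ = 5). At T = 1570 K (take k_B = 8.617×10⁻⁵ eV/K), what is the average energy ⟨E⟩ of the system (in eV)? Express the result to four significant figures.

0.03807 eV

k_BT = 8.617×10⁻⁵ × 1570 K = 0.135287 eV.
Eᵢ/kT = 0, 4.25762.
Z = Σ gᵢe^(−Eᵢ/kT) = 1·e^(−0) + 5·e^(−4.25762) = 1.00000 + 0.0707798 = 1.07078.
⟨E⟩ = Σ Eᵢ gᵢe^(−Eᵢ/kT) / Z = (0·1.00000 + 0.576·0.0707798) / 1.07078 = 0.03807 eV.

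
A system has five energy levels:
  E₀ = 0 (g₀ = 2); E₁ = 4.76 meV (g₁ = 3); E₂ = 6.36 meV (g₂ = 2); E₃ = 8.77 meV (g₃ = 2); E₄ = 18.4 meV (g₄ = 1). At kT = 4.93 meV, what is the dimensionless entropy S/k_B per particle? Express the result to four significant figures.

2.017

Eᵢ/kT = 0, 0.965517, 1.29006, 1.77890, 3.73225.
Z = Σ gᵢe^(−Eᵢ/kT) = 2·e^(−0) + 3·e^(−0.965517) + 2·e^(−1.29006) + 2·e^(−1.77890) + 1·e^(−3.73225) = 2.00000 + 1.14236 + 0.550509 + 0.337648 + 0.0239389 = 4.05446.
⟨E⟩ = Σ EᵢPᵢ = 3.04369 meV.
S/k_B = ln Z + ⟨E⟩/kT = ln(4.05446) + 3.04369/4.93 = 1.39982 + 0.617381 = 2.017.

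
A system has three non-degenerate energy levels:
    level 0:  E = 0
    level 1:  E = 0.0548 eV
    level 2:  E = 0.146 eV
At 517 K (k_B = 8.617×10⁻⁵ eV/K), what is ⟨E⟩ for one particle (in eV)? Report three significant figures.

k_BT = 8.617×10⁻⁵ × 517 K = 0.044550 eV.
Eᵢ/kT = 0, 1.2301, 3.2772.
Z = Σ e^(−Eᵢ/kT) = e^(−0) + e^(−1.2301) + e^(−3.2772) = 1.0000 + 0.29226 + 0.037734 = 1.3300.
⟨E⟩ = Σ Eᵢ e^(−Eᵢ/kT) / Z = (0·1.0000 + 0.0548·0.29226 + 0.146·0.037734) / 1.3300 = 0.0162 eV.

0.0162 eV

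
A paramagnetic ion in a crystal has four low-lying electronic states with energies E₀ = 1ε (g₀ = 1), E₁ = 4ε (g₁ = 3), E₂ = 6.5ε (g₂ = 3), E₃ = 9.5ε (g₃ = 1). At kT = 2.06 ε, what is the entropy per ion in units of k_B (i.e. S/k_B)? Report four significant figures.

Eᵢ/kT = 0.485437, 1.94175, 3.15534, 4.61165.
Z = Σ gᵢe^(−Eᵢ/kT) = 1·e^(−0.485437) + 3·e^(−1.94175) + 3·e^(−3.15534) + 1·e^(−4.61165) = 0.615428 + 0.430358 + 0.127872 + 0.00993541 = 1.18359.
⟨E⟩ = Σ EᵢPᵢ = 2.75637 ε.
S/k_B = ln Z + ⟨E⟩/kT = ln(1.18359) + 2.75637/2.06 = 0.168552 + 1.33804 = 1.507.

1.507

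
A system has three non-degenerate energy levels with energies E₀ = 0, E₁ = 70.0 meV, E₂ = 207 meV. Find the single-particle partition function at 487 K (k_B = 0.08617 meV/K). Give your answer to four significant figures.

Z = 1.196

k_BT = 0.08617 × 487 K = 41.9648 meV.
Eᵢ/kT = 0, 1.66806, 4.93271.
Z = Σ e^(−Eᵢ/kT) = e^(−0) + e^(−1.66806) + e^(−4.93271) = 1.00000 + 0.188613 + 0.00720695 = 1.19582.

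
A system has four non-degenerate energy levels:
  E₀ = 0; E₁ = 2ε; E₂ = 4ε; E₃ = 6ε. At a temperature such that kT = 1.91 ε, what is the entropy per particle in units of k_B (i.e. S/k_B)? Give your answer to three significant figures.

0.919

Eᵢ/kT = 0, 1.0471, 2.0942, 3.1414.
Z = Σ e^(−Eᵢ/kT) = e^(−0) + e^(−1.0471) + e^(−2.0942) + e^(−3.1414) = 1.0000 + 0.35095 + 0.12317 + 0.043222 = 1.5173.
⟨E⟩ = Σ EᵢPᵢ = 0.95822 ε.
S/k_B = ln Z + ⟨E⟩/kT = ln(1.5173) + 0.95822/1.91 = 0.41693 + 0.50169 = 0.919.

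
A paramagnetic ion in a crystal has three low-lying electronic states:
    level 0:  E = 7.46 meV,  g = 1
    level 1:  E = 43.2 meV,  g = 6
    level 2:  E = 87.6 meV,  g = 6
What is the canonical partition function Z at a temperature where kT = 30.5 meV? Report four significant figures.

Eᵢ/kT = 0.244590, 1.41639, 2.87213.
Z = Σ gᵢe^(−Eᵢ/kT) = 1·e^(−0.244590) + 6·e^(−1.41639) + 6·e^(−2.87213) = 0.783026 + 1.45553 + 0.339470 = 2.57803.

Z = 2.578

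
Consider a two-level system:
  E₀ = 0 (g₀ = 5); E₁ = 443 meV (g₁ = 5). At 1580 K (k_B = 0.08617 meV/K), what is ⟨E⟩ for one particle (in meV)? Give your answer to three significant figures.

k_BT = 0.08617 × 1580 K = 136.15 meV.
Eᵢ/kT = 0, 3.2538.
Z = Σ gᵢe^(−Eᵢ/kT) = 5·e^(−0) + 5·e^(−3.2538) = 5.0000 + 0.19314 = 5.1931.
⟨E⟩ = Σ Eᵢ gᵢe^(−Eᵢ/kT) / Z = (0·5.0000 + 443·0.19314) / 5.1931 = 16.5 meV.

16.5 meV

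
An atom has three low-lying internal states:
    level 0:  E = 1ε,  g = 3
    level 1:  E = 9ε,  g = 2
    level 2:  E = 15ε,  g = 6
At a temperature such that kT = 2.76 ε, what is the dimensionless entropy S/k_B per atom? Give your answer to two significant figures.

Eᵢ/kT = 0.3623, 3.261, 5.435.
Z = Σ gᵢe^(−Eᵢ/kT) = 3·e^(−0.3623) + 2·e^(−3.261) + 6·e^(−5.435) = 2.088 + 0.07670 + 0.02617 = 2.191.
⟨E⟩ = Σ EᵢPᵢ = 1.447 ε.
S/k_B = ln Z + ⟨E⟩/kT = ln(2.191) + 1.447/2.76 = 0.7844 + 0.5243 = 1.3.

1.3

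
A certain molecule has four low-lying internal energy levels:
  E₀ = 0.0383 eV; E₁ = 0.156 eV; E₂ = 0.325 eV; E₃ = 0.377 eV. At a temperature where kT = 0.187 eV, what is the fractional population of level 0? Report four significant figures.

Eᵢ/kT = 0.204813, 0.834225, 1.73797, 2.01604.
Z = Σ e^(−Eᵢ/kT) = e^(−0.204813) + e^(−0.834225) + e^(−1.73797) + e^(−2.01604) = 0.814800 + 0.434211 + 0.175877 + 0.133182 = 1.55807.
P₀ = e^(−E₀/kT) / Z = 0.814800/1.55807 = 0.5230.

0.5230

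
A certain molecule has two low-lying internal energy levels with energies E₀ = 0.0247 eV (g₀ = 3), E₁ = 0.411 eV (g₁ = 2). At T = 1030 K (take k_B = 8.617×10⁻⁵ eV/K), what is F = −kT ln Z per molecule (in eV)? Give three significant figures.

k_BT = 8.617×10⁻⁵ × 1030 K = 0.088755 eV.
Eᵢ/kT = 0.27829, 4.6307.
Z = Σ gᵢe^(−Eᵢ/kT) = 3·e^(−0.27829) + 2·e^(−4.6307) = 2.2712 + 0.019496 = 2.2907.
F = −kT ln Z = −0.088755 × ln(2.2907) = −0.088755 × 0.82886 = -0.0736 eV.

-0.0736 eV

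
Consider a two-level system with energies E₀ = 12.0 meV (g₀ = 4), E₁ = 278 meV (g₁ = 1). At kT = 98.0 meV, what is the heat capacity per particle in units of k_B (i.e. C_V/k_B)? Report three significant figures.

Eᵢ/kT = 0.12245, 2.8367.
Z = Σ gᵢe^(−Eᵢ/kT) = 4·e^(−0.12245) + 1·e^(−2.8367) = 3.5390 + 0.058619 = 3.5976.
⟨E⟩ = 16.334 meV, ⟨E²⟩ = 1400.9 meV².
C_V/k_B = (⟨E²⟩ − ⟨E⟩²)/(kT)² = (1400.9 − 266.80)/9604.0 = 0.118.

0.118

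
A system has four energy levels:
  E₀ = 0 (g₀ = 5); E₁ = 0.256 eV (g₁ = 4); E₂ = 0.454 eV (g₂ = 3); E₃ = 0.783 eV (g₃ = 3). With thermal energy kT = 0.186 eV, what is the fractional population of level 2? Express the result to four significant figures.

0.04137

Eᵢ/kT = 0, 1.37634, 2.44086, 4.20968.
Z = Σ gᵢe^(−Eᵢ/kT) = 5·e^(−0) + 4·e^(−1.37634) + 3·e^(−2.44086) + 3·e^(−4.20968) = 5.00000 + 1.01000 + 0.261258 + 0.0445534 = 6.31581.
P₂ = g₂ e^(−E₂/kT) / Z = 0.261258/6.31581 = 0.04137.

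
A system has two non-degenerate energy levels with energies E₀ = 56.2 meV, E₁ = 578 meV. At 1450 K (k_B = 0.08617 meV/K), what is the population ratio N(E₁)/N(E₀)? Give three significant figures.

k_BT = 0.08617 × 1450 K = 124.95 meV.
n₁/n₀ = exp[−(E₁−E₀)/kT] = exp(−(521.8 meV)/(124.95 meV)) = exp(-4.1761) = 0.0154.

0.0154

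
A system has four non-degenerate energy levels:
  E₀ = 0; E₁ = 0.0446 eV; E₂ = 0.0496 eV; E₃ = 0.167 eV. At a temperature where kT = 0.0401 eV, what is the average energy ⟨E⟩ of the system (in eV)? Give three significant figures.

Eᵢ/kT = 0, 1.1122, 1.2369, 4.1646.
Z = Σ e^(−Eᵢ/kT) = e^(−0) + e^(−1.1122) + e^(−1.2369) + e^(−4.1646) = 1.0000 + 0.32883 + 0.29028 + 0.015536 = 1.6346.
⟨E⟩ = Σ Eᵢ e^(−Eᵢ/kT) / Z = (0·1.0000 + 0.0446·0.32883 + 0.0496·0.29028 + 0.167·0.015536) / 1.6346 = 0.0194 eV.

0.0194 eV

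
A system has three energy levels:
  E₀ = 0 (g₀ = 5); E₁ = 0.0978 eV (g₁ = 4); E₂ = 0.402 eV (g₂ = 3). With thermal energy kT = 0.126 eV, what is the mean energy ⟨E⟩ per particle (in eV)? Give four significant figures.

0.03298 eV

Eᵢ/kT = 0, 0.776190, 3.19048.
Z = Σ gᵢe^(−Eᵢ/kT) = 5·e^(−0) + 4·e^(−0.776190) + 3·e^(−3.19048) = 5.00000 + 1.84062 + 0.123456 = 6.96408.
⟨E⟩ = Σ Eᵢ gᵢe^(−Eᵢ/kT) / Z = (0·5.00000 + 0.0978·1.84062 + 0.402·0.123456) / 6.96408 = 0.03298 eV.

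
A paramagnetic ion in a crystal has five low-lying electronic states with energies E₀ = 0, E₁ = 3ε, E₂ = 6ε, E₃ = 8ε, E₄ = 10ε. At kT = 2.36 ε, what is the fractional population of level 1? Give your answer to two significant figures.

Eᵢ/kT = 0, 1.271, 2.542, 3.390, 4.237.
Z = Σ e^(−Eᵢ/kT) = e^(−0) + e^(−1.271) + e^(−2.542) + e^(−3.390) + e^(−4.237) = 1.000 + 0.2806 + 0.07871 + 0.03371 + 0.01445 = 1.407.
P₁ = e^(−E₁/kT) / Z = 0.2806/1.407 = 0.20.

0.20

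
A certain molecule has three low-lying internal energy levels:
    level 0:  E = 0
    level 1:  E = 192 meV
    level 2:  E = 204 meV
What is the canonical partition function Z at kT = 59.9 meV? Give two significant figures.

Eᵢ/kT = 0, 3.205, 3.406.
Z = Σ e^(−Eᵢ/kT) = e^(−0) + e^(−3.205) + e^(−3.406) = 1.000 + 0.04056 + 0.03317 = 1.074.

Z = 1.1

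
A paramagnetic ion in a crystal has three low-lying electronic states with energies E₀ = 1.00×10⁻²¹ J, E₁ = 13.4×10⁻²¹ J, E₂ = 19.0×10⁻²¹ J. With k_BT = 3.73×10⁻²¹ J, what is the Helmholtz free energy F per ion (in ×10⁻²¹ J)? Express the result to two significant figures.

Eᵢ/kT = 0.2681, 3.592, 5.094.
Z = Σ e^(−Eᵢ/kT) = e^(−0.2681) + e^(−3.592) + e^(−5.094) = 0.7648 + 0.02754 + 0.006133 = 0.7985.
F = −kT ln Z = −3.73 × ln(0.7985) = −3.73 × -0.2250 = 0.84 ×10⁻²¹ J.

0.84 ×10⁻²¹ J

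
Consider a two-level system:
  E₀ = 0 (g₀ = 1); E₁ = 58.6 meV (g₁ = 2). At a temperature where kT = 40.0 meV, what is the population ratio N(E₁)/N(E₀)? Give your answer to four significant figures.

n₁/n₀ = (g₁/g₀) exp[−(E₁−E₀)/kT] = (2/1) × exp(−(58.6 meV)/(40.0 meV)) = (2/1) × exp(-1.46500) = 0.4622.

0.4622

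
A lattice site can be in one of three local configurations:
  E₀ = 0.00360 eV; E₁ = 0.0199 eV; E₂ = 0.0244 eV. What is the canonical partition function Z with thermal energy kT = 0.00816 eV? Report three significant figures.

Z = 0.781

Eᵢ/kT = 0.44118, 2.4387, 2.9902.
Z = Σ e^(−Eᵢ/kT) = e^(−0.44118) + e^(−2.4387) + e^(−2.9902) = 0.64328 + 0.087274 + 0.050277 = 0.78083.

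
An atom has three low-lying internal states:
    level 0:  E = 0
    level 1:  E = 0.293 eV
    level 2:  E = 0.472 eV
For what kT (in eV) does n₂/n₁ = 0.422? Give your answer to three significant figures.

0.207 eV

n₂/n₁ = exp[−(E₂−E₁)/kT] = 0.422.
⇒ (E₂−E₁)/kT = ln(1/0.422) = ln(2.3697) = 0.86276.
kT = 0.179 eV / 0.86276 = 0.207 eV.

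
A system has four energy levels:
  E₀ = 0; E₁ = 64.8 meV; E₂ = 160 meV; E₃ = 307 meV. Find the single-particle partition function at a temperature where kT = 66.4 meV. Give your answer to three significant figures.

Z = 1.48

Eᵢ/kT = 0, 0.97590, 2.4096, 4.6235.
Z = Σ e^(−Eᵢ/kT) = e^(−0) + e^(−0.97590) + e^(−2.4096) + e^(−4.6235) = 1.0000 + 0.37685 + 0.089851 + 0.0098184 = 1.4765.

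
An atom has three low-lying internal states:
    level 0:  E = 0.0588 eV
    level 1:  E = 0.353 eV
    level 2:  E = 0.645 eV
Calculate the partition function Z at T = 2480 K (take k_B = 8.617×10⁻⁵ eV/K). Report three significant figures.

k_BT = 8.617×10⁻⁵ × 2480 K = 0.21370 eV.
Eᵢ/kT = 0.27515, 1.6518, 3.0182.
Z = Σ e^(−Eᵢ/kT) = e^(−0.27515) + e^(−1.6518) + e^(−3.0182) = 0.75946 + 0.19170 + 0.048889 = 1.0000.

Z = 1.00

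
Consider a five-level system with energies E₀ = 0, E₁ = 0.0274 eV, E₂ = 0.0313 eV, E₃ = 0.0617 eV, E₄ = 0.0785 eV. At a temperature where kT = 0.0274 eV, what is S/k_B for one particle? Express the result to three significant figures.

1.23

Eᵢ/kT = 0, 1.0000, 1.1423, 2.2518, 2.8650.
Z = Σ e^(−Eᵢ/kT) = e^(−0) + e^(−1.0000) + e^(−1.1423) + e^(−2.2518) + e^(−2.8650) = 1.0000 + 0.36788 + 0.31908 + 0.10521 + 0.056983 = 1.8492.
⟨E⟩ = Σ EᵢPᵢ = 0.016781 eV.
S/k_B = ln Z + ⟨E⟩/kT = ln(1.8492) + 0.016781/0.0274 = 0.61475 + 0.61245 = 1.23.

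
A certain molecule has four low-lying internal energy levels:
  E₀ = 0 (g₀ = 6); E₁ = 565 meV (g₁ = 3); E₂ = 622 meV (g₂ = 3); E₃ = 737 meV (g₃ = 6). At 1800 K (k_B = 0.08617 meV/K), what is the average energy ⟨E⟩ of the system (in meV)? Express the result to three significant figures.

18.8 meV

k_BT = 0.08617 × 1800 K = 155.11 meV.
Eᵢ/kT = 0, 3.6426, 4.0101, 4.7515.
Z = Σ gᵢe^(−Eᵢ/kT) = 6·e^(−0) + 3·e^(−3.6426) + 3·e^(−4.0101) + 6·e^(−4.7515) = 6.0000 + 0.078553 + 0.054395 + 0.051832 = 6.1848.
⟨E⟩ = Σ Eᵢ gᵢe^(−Eᵢ/kT) / Z = (0·6.0000 + 565·0.078553 + 622·0.054395 + 737·0.051832) / 6.1848 = 18.8 meV.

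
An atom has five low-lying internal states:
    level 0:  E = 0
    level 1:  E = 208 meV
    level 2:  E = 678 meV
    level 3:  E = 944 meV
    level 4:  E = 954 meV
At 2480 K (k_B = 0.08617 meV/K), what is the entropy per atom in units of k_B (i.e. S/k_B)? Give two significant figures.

k_BT = 0.08617 × 2480 K = 213.7 meV.
Eᵢ/kT = 0, 0.9733, 3.173, 4.417, 4.464.
Z = Σ e^(−Eᵢ/kT) = e^(−0) + e^(−0.9733) + e^(−3.173) + e^(−4.417) + e^(−4.464) = 1.000 + 0.3778 + 0.04188 + 0.01207 + 0.01152 = 1.443.
⟨E⟩ = Σ EᵢPᵢ = 89.65 meV.
S/k_B = ln Z + ⟨E⟩/kT = ln(1.443) + 89.65/213.7 = 0.3667 + 0.4195 = 0.79.

0.79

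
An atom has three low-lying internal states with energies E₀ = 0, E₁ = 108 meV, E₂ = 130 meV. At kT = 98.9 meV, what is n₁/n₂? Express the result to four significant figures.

1.249

n₁/n₂ = exp[−(E₁−E₂)/kT] = exp(−(-22 meV)/(98.9 meV)) = exp(0.222447) = 1.249.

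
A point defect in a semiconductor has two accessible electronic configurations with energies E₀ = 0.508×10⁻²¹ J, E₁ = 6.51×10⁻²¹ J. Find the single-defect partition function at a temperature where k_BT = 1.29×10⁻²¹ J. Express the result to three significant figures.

Eᵢ/kT = 0.39380, 5.0465.
Z = Σ e^(−Eᵢ/kT) = e^(−0.39380) + e^(−5.0465) = 0.67449 + 0.0064318 = 0.68092.

Z = 0.681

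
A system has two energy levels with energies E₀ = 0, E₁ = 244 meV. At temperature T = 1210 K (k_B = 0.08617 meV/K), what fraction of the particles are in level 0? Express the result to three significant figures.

k_BT = 0.08617 × 1210 K = 104.27 meV.
Eᵢ/kT = 0, 2.3401.
Z = Σ e^(−Eᵢ/kT) = e^(−0) + e^(−2.3401) = 1.0000 + 0.096318 = 1.0963.
P₀ = e^(−E₀/kT) / Z = 1.0000/1.0963 = 0.912.

0.912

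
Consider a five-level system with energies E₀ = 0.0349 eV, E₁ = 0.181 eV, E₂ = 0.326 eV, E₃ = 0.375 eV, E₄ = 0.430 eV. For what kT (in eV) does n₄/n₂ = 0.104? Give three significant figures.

0.0459 eV

n₄/n₂ = exp[−(E₄−E₂)/kT] = 0.104.
⇒ (E₄−E₂)/kT = ln(1/0.104) = ln(9.6154) = 2.2634.
kT = 0.104 eV / 2.2634 = 0.0459 eV.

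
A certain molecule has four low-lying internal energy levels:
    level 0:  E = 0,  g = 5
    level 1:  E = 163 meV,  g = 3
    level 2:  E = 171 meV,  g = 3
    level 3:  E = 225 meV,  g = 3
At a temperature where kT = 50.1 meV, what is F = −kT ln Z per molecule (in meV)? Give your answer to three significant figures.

Eᵢ/kT = 0, 3.2535, 3.4132, 4.4910.
Z = Σ gᵢe^(−Eᵢ/kT) = 5·e^(−0) + 3·e^(−3.2535) + 3·e^(−3.4132) + 3·e^(−4.4910) = 5.0000 + 0.11592 + 0.098807 + 0.033628 = 5.2484.
F = −kT ln Z = −50.1 × ln(5.2484) = −50.1 × 1.6579 = -83.1 meV.

-83.1 meV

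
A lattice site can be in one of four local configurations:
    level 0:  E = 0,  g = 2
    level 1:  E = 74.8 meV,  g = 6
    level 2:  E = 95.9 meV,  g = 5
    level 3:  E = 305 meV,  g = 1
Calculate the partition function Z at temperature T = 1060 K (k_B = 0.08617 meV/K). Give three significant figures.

Z = 6.43

k_BT = 0.08617 × 1060 K = 91.340 meV.
Eᵢ/kT = 0, 0.81892, 1.0499, 3.3392.
Z = Σ gᵢe^(−Eᵢ/kT) = 2·e^(−0) + 6·e^(−0.81892) + 5·e^(−1.0499) + 1·e^(−3.3392) = 2.0000 + 2.6454 + 1.7499 + 0.035465 = 6.4308.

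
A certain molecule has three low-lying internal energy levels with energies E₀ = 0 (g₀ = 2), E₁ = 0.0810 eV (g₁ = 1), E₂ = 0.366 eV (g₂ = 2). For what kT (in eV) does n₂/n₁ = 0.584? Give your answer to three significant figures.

0.232 eV

n₂/n₁ = (g₂/g₁) exp[−(E₂−E₁)/kT] = 0.584.
⇒ (E₂−E₁)/kT = ln((2/1)/0.584) = ln(3.4247) = 1.2310.
kT = 0.2850 eV / 1.2310 = 0.232 eV.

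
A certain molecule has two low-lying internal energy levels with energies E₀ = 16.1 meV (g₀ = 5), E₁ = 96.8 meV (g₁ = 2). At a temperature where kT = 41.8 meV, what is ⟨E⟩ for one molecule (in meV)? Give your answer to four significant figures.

20.53 meV

Eᵢ/kT = 0.385167, 2.31579.
Z = Σ gᵢe^(−Eᵢ/kT) = 5·e^(−0.385167) + 2·e^(−2.31579) = 3.40169 + 0.197376 = 3.59907.
⟨E⟩ = Σ Eᵢ gᵢe^(−Eᵢ/kT) / Z = (16.1·3.40169 + 96.8·0.197376) / 3.59907 = 20.53 meV.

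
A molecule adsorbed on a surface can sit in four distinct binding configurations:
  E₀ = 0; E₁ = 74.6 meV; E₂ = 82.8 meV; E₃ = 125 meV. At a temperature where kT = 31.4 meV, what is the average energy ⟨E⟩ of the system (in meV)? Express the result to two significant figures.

Eᵢ/kT = 0, 2.376, 2.637, 3.981.
Z = Σ e^(−Eᵢ/kT) = e^(−0) + e^(−2.376) + e^(−2.637) + e^(−3.981) = 1.000 + 0.09292 + 0.07158 + 0.01867 = 1.183.
⟨E⟩ = Σ Eᵢ e^(−Eᵢ/kT) / Z = (0·1.000 + 74.6·0.09292 + 82.8·0.07158 + 125·0.01867) / 1.183 = 13 meV.

13 meV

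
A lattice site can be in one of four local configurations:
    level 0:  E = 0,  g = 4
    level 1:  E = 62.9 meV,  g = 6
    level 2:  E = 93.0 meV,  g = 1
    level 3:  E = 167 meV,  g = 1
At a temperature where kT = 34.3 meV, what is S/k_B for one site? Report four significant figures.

2.009

Eᵢ/kT = 0, 1.83382, 2.71137, 4.86880.
Z = Σ gᵢe^(−Eᵢ/kT) = 4·e^(−0) + 6·e^(−1.83382) + 1·e^(−2.71137) + 1·e^(−4.86880) = 4.00000 + 0.958812 + 0.0664457 + 0.00768258 = 5.03294.
⟨E⟩ = Σ EᵢPᵢ = 13.4656 meV.
S/k_B = ln Z + ⟨E⟩/kT = ln(5.03294) + 13.4656/34.3 = 1.61600 + 0.392583 = 2.009.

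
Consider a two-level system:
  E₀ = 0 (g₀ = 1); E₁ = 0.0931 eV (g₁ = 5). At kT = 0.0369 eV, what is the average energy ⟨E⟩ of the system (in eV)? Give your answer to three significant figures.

0.0267 eV

Eᵢ/kT = 0, 2.5230.
Z = Σ gᵢe^(−Eᵢ/kT) = 1·e^(−0) + 5·e^(−2.5230) = 1.0000 + 0.40109 = 1.4011.
⟨E⟩ = Σ Eᵢ gᵢe^(−Eᵢ/kT) / Z = (0·1.0000 + 0.0931·0.40109) / 1.4011 = 0.0267 eV.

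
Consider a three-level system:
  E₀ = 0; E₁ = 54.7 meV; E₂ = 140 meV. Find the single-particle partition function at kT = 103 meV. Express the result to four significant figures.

Eᵢ/kT = 0, 0.531068, 1.35922.
Z = Σ e^(−Eᵢ/kT) = e^(−0) + e^(−0.531068) + e^(−1.35922) = 1.00000 + 0.587977 + 0.256861 = 1.84484.

Z = 1.845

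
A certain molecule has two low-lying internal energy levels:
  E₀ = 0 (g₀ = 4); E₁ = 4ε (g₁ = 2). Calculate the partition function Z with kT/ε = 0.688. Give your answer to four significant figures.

Z = 4.006

Eᵢ/kT = 0, 5.81395.
Z = Σ gᵢe^(−Eᵢ/kT) = 4·e^(−0) + 2·e^(−5.81395) = 4.00000 + 0.00597123 = 4.00597.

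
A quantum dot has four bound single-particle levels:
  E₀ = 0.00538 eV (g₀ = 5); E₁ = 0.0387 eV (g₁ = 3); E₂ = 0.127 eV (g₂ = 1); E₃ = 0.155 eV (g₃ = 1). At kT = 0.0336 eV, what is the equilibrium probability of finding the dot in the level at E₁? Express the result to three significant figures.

0.181

Eᵢ/kT = 0.16012, 1.1518, 3.7798, 4.6131.
Z = Σ gᵢe^(−Eᵢ/kT) = 5·e^(−0.16012) + 3·e^(−1.1518) + 1·e^(−3.7798) + 1·e^(−4.6131) = 4.2602 + 0.94820 + 0.022827 + 0.0099210 = 5.2411.
P₁ = g₁ e^(−E₁/kT) / Z = 0.94820/5.2411 = 0.181.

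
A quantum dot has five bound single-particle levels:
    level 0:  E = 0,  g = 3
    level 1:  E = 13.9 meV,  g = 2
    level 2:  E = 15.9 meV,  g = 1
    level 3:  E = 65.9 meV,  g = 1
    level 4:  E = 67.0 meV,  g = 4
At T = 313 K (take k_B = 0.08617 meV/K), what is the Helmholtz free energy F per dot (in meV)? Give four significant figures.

k_BT = 0.08617 × 313 K = 26.9712 meV.
Eᵢ/kT = 0, 0.515365, 0.589518, 2.44335, 2.48413.
Z = Σ gᵢe^(−Eᵢ/kT) = 3·e^(−0) + 2·e^(−0.515365) + 1·e^(−0.589518) + 1·e^(−2.44335) + 4·e^(−2.48413) = 3.00000 + 1.19457 + 0.554595 + 0.0868694 + 0.333592 = 5.16963.
F = −kT ln Z = −26.9712 × ln(5.16963) = −26.9712 × 1.64280 = -44.31 meV.

-44.31 meV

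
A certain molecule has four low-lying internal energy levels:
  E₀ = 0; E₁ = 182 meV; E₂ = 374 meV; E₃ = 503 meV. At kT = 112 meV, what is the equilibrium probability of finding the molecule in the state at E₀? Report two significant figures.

Eᵢ/kT = 0, 1.625, 3.339, 4.491.
Z = Σ e^(−Eᵢ/kT) = e^(−0) + e^(−1.625) + e^(−3.339) + e^(−4.491) = 1.000 + 0.1969 + 0.03547 + 0.01121 = 1.244.
P₀ = e^(−E₀/kT) / Z = 1.000/1.244 = 0.80.

0.80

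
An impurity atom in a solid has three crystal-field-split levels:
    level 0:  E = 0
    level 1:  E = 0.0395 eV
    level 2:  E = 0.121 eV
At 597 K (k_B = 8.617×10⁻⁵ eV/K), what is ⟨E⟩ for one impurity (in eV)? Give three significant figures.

0.0191 eV

k_BT = 8.617×10⁻⁵ × 597 K = 0.051443 eV.
Eᵢ/kT = 0, 0.76784, 2.3521.
Z = Σ e^(−Eᵢ/kT) = e^(−0) + e^(−0.76784) + e^(−2.3521) = 1.0000 + 0.46401 + 0.095169 = 1.5592.
⟨E⟩ = Σ Eᵢ e^(−Eᵢ/kT) / Z = (0·1.0000 + 0.0395·0.46401 + 0.121·0.095169) / 1.5592 = 0.0191 eV.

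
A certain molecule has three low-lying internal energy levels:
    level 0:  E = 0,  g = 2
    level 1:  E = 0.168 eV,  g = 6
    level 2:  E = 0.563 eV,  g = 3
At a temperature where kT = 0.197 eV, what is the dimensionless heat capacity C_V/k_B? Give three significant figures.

Eᵢ/kT = 0, 0.85279, 2.8579.
Z = Σ gᵢe^(−Eᵢ/kT) = 2·e^(−0) + 6·e^(−0.85279) + 3·e^(−2.8579) = 2.0000 + 2.5573 + 0.17217 = 4.7295.
⟨E⟩ = 0.11133 eV, ⟨E²⟩ = 0.026800 eV².
C_V/k_B = (⟨E²⟩ − ⟨E⟩²)/(kT)² = (0.026800 − 0.012394)/0.038809 = 0.371.

0.371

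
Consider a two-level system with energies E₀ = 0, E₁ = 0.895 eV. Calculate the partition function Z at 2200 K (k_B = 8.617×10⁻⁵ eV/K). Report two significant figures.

k_BT = 8.617×10⁻⁵ × 2200 K = 0.1896 eV.
Eᵢ/kT = 0, 4.720.
Z = Σ e^(−Eᵢ/kT) = e^(−0) + e^(−4.720) = 1.000 + 0.008915 = 1.009.

Z = 1.0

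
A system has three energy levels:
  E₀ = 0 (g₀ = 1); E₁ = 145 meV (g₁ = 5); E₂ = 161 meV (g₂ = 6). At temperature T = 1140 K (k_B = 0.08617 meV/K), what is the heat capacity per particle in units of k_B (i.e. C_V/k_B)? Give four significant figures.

0.5168

k_BT = 0.08617 × 1140 K = 98.2338 meV.
Eᵢ/kT = 0, 1.47607, 1.63895.
Z = Σ gᵢe^(−Eᵢ/kT) = 1·e^(−0) + 5·e^(−1.47607) + 6·e^(−1.63895) = 1.00000 + 1.14267 + 1.16510 = 3.30777.
⟨E⟩ = 106.800 meV, ⟨E²⟩ = 16393.3 meV².
C_V/k_B = (⟨E²⟩ − ⟨E⟩²)/(kT)² = (16393.3 − 11406.2)/9649.88 = 0.5168.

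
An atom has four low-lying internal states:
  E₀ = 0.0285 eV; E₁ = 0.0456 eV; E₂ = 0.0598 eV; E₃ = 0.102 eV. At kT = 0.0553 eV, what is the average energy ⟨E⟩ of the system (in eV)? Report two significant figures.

Eᵢ/kT = 0.5154, 0.8246, 1.081, 1.844.
Z = Σ e^(−Eᵢ/kT) = e^(−0.5154) + e^(−0.8246) + e^(−1.081) + e^(−1.844) = 0.5973 + 0.4384 + 0.3393 + 0.1582 = 1.533.
⟨E⟩ = Σ Eᵢ e^(−Eᵢ/kT) / Z = (0.0285·0.5973 + 0.0456·0.4384 + 0.0598·0.3393 + 0.102·0.1582) / 1.533 = 0.048 eV.

0.048 eV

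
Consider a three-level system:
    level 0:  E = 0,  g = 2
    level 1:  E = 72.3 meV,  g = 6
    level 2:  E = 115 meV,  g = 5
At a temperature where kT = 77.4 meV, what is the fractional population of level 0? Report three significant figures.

0.364

Eᵢ/kT = 0, 0.93411, 1.4858.
Z = Σ gᵢe^(−Eᵢ/kT) = 2·e^(−0) + 6·e^(−0.93411) + 5·e^(−1.4858) = 2.0000 + 2.3576 + 1.1316 = 5.4892.
P₀ = g₀ e^(−E₀/kT) / Z = 2.0000/5.4892 = 0.364.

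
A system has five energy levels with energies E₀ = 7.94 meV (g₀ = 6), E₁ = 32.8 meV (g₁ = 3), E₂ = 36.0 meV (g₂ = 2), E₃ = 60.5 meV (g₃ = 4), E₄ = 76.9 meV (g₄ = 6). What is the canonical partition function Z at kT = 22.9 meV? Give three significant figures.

Z = 5.87

Eᵢ/kT = 0.34672, 1.4323, 1.5721, 2.6419, 3.3581.
Z = Σ gᵢe^(−Eᵢ/kT) = 6·e^(−0.34672) + 3·e^(−1.4323) + 2·e^(−1.5721) + 4·e^(−2.6419) + 6·e^(−3.3581) = 4.2420 + 0.71628 + 0.41522 + 0.28490 + 0.20881 = 5.8672.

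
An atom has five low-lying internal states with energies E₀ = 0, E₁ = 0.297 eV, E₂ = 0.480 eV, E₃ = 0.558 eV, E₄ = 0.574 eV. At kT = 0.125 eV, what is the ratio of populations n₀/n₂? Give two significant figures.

47

n₀/n₂ = exp[−(E₀−E₂)/kT] = exp(−(-0.480 eV)/(0.125 eV)) = exp(3.840) = 47.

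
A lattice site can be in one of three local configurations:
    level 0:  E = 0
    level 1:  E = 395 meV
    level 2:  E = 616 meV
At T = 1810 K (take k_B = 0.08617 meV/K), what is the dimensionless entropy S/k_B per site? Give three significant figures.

k_BT = 0.08617 × 1810 K = 155.97 meV.
Eᵢ/kT = 0, 2.5325, 3.9495.
Z = Σ e^(−Eᵢ/kT) = e^(−0) + e^(−2.5325) + e^(−3.9495) = 1.0000 + 0.079460 + 0.019264 = 1.0987.
⟨E⟩ = Σ EᵢPᵢ = 39.368 meV.
S/k_B = ln Z + ⟨E⟩/kT = ln(1.0987) + 39.368/155.97 = 0.094128 + 0.25241 = 0.347.

0.347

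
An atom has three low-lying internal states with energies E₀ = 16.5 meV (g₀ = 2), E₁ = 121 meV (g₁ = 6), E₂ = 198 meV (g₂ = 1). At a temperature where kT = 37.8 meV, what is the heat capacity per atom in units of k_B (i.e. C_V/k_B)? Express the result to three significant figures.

1.08

Eᵢ/kT = 0.43651, 3.2011, 5.2381.
Z = Σ gᵢe^(−Eᵢ/kT) = 2·e^(−0.43651) + 6·e^(−3.2011) + 1·e^(−5.2381) = 1.2926 + 0.24430 + 0.0053103 = 1.5422.
⟨E⟩ = 33.679 meV, ⟨E²⟩ = 2682.5 meV².
C_V/k_B = (⟨E²⟩ − ⟨E⟩²)/(kT)² = (2682.5 − 1134.3)/1428.8 = 1.08.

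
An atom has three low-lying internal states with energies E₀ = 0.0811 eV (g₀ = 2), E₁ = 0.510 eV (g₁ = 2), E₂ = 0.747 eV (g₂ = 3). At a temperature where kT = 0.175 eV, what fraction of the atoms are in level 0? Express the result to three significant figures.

Eᵢ/kT = 0.46343, 2.9143, 4.2686.
Z = Σ gᵢe^(−Eᵢ/kT) = 2·e^(−0.46343) + 2·e^(−2.9143) + 3·e^(−4.2686) = 1.2582 + 0.10848 + 0.042004 = 1.4087.
P₀ = g₀ e^(−E₀/kT) / Z = 1.2582/1.4087 = 0.893.

0.893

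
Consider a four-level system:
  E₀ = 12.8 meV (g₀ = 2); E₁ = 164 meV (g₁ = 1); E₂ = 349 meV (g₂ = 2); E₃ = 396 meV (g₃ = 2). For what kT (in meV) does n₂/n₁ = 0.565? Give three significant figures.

n₂/n₁ = (g₂/g₁) exp[−(E₂−E₁)/kT] = 0.565.
⇒ (E₂−E₁)/kT = ln((2/1)/0.565) = ln(3.5398) = 1.2641.
kT = 185 meV / 1.2641 = 146 meV.

146 meV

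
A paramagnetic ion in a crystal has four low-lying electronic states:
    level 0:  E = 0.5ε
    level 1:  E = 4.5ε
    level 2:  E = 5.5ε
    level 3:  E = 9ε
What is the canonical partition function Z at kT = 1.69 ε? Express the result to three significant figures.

Z = 0.857

Eᵢ/kT = 0.29586, 2.6627, 3.2544, 5.3254.
Z = Σ e^(−Eᵢ/kT) = e^(−0.29586) + e^(−2.6627) + e^(−3.2544) + e^(−5.3254) = 0.74389 + 0.069760 + 0.038604 + 0.0048664 = 0.85712.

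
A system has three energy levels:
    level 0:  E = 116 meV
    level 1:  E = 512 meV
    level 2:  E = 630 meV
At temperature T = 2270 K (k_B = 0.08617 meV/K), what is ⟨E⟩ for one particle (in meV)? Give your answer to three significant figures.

k_BT = 0.08617 × 2270 K = 195.61 meV.
Eᵢ/kT = 0.59302, 2.6175, 3.2207.
Z = Σ e^(−Eᵢ/kT) = e^(−0.59302) + e^(−2.6175) + e^(−3.2207) = 0.55266 + 0.072985 + 0.039927 = 0.66557.
⟨E⟩ = Σ Eᵢ e^(−Eᵢ/kT) / Z = (116·0.55266 + 512·0.072985 + 630·0.039927) / 0.66557 = 190 meV.

190 meV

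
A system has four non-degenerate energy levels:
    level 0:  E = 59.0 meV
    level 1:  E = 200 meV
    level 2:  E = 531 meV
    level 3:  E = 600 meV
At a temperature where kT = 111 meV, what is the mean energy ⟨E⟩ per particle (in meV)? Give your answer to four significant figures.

Eᵢ/kT = 0.531532, 1.80180, 4.78378, 5.40541.
Z = Σ e^(−Eᵢ/kT) = e^(−0.531532) + e^(−1.80180) + e^(−4.78378) + e^(−5.40541) = 0.587704 + 0.165002 + 0.00836432 + 0.00449221 = 0.765563.
⟨E⟩ = Σ Eᵢ e^(−Eᵢ/kT) / Z = (59.0·0.587704 + 200·0.165002 + 531·0.00836432 + 600·0.00449221) / 0.765563 = 97.72 meV.

97.72 meV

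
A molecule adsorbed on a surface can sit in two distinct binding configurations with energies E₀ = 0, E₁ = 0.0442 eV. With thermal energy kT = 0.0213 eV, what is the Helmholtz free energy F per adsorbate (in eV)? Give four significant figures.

Eᵢ/kT = 0, 2.07512.
Z = Σ e^(−Eᵢ/kT) = e^(−0) + e^(−2.07512) = 1.00000 + 0.125541 = 1.12554.
F = −kT ln Z = −0.0213 × ln(1.12554) = −0.0213 × 0.118263 = -0.002519 eV.

-0.002519 eV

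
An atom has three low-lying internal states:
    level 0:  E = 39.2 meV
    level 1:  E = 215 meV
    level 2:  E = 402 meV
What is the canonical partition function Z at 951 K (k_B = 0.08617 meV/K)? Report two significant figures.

Z = 0.70

k_BT = 0.08617 × 951 K = 81.95 meV.
Eᵢ/kT = 0.4783, 2.624, 4.905.
Z = Σ e^(−Eᵢ/kT) = e^(−0.4783) + e^(−2.624) + e^(−4.905) = 0.6198 + 0.07251 + 0.007409 = 0.6997.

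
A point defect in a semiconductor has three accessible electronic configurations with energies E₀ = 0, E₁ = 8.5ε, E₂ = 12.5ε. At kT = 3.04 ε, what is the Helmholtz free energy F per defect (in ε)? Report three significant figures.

Eᵢ/kT = 0, 2.7961, 4.1118.
Z = Σ e^(−Eᵢ/kT) = e^(−0) + e^(−2.7961) + e^(−4.1118) = 1.0000 + 0.061048 + 0.016378 = 1.0774.
F = −kT ln Z = −3.04 × ln(1.0774) = −3.04 × 0.074551 = -0.227 ε.

-0.227 ε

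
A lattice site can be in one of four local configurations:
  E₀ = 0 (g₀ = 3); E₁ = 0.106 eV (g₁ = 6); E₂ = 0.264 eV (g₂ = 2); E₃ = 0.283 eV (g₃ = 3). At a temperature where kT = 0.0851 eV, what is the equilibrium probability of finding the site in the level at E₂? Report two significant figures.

0.018

Eᵢ/kT = 0, 1.246, 3.102, 3.325.
Z = Σ gᵢe^(−Eᵢ/kT) = 3·e^(−0) + 6·e^(−1.246) + 2·e^(−3.102) + 3·e^(−3.325) = 3.000 + 1.726 + 0.08992 + 0.1079 = 4.924.
P₂ = g₂ e^(−E₂/kT) / Z = 0.08992/4.924 = 0.018.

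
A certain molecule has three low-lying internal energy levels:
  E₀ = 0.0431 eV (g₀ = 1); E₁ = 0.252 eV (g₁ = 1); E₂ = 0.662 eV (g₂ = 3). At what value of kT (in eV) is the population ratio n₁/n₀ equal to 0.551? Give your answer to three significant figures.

0.350 eV

n₁/n₀ = (g₁/g₀) exp[−(E₁−E₀)/kT] = 0.551.
⇒ (E₁−E₀)/kT = ln((1/1)/0.551) = ln(1.8149) = 0.59603.
kT = 0.2089 eV / 0.59603 = 0.350 eV.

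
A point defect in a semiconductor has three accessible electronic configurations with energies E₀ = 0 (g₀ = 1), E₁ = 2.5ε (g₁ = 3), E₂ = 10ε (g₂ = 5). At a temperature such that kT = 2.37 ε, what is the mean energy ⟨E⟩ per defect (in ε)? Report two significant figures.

1.6 ε

Eᵢ/kT = 0, 1.055, 4.219.
Z = Σ gᵢe^(−Eᵢ/kT) = 1·e^(−0) + 3·e^(−1.055) + 5·e^(−4.219) = 1.000 + 1.045 + 0.07357 = 2.119.
⟨E⟩ = Σ Eᵢ gᵢe^(−Eᵢ/kT) / Z = (0·1.000 + 2.5·1.045 + 10·0.07357) / 2.119 = 1.6 ε.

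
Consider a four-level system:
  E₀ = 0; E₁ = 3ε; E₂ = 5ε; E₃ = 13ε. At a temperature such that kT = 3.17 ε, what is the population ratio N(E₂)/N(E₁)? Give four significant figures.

0.5321

n₂/n₁ = exp[−(E₂−E₁)/kT] = exp(−(2ε)/(3.17ε)) = exp(-0.630915) = 0.5321.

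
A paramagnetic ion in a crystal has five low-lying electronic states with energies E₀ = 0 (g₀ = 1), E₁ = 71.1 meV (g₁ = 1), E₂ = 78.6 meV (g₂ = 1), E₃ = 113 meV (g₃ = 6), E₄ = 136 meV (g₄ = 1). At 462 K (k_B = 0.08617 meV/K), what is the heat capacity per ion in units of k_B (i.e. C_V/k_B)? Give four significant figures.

1.546

k_BT = 0.08617 × 462 K = 39.8105 meV.
Eᵢ/kT = 0, 1.78596, 1.97435, 2.83845, 3.41618.
Z = Σ gᵢe^(−Eᵢ/kT) = 1·e^(−0) + 1·e^(−1.78596) + 1·e^(−1.97435) + 6·e^(−2.83845) + 1·e^(−3.41618) = 1.00000 + 0.167636 + 0.138852 + 0.351098 + 0.0328376 = 1.69042.
⟨E⟩ = 39.6190 meV, ⟨E²⟩ = 4020.18 meV².
C_V/k_B = (⟨E²⟩ − ⟨E⟩²)/(kT)² = (4020.18 − 1569.67)/1584.88 = 1.546.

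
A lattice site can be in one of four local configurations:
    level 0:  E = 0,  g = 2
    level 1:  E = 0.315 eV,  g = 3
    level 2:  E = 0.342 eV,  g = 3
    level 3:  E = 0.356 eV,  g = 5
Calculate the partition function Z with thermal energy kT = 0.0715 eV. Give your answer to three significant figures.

Eᵢ/kT = 0, 4.4056, 4.7832, 4.9790.
Z = Σ gᵢe^(−Eᵢ/kT) = 2·e^(−0) + 3·e^(−4.4056) + 3·e^(−4.7832) + 5·e^(−4.9790) = 2.0000 + 0.036626 + 0.025108 + 0.034405 = 2.0961.

Z = 2.10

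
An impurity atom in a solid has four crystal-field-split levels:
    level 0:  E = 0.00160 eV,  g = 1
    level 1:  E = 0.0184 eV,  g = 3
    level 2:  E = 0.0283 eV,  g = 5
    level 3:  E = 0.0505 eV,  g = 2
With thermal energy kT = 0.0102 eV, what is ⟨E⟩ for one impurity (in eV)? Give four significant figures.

Eᵢ/kT = 0.156863, 1.80392, 2.77451, 4.95098.
Z = Σ gᵢe^(−Eᵢ/kT) = 1·e^(−0.156863) + 3·e^(−1.80392) + 5·e^(−2.77451) + 2·e^(−4.95098) = 0.854821 + 0.493957 + 0.311900 + 0.0141529 = 1.67483.
⟨E⟩ = Σ Eᵢ gᵢe^(−Eᵢ/kT) / Z = (0.00160·0.854821 + 0.0184·0.493957 + 0.0283·0.311900 + 0.0505·0.0141529) / 1.67483 = 0.01194 eV.

0.01194 eV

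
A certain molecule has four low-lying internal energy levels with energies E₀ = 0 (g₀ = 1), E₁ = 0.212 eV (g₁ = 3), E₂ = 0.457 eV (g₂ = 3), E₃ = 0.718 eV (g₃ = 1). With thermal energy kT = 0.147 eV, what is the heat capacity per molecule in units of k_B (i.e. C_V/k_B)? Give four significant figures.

0.9579

Eᵢ/kT = 0, 1.44218, 3.10884, 4.88435.
Z = Σ gᵢe^(−Eᵢ/kT) = 1·e^(−0) + 3·e^(−1.44218) + 3·e^(−3.10884) + 1·e^(−4.88435) = 1.00000 + 0.709235 + 0.133958 + 0.00756404 = 1.85076.
⟨E⟩ = 0.117253 eV, ⟨E²⟩ = 0.0344465 eV².
C_V/k_B = (⟨E²⟩ − ⟨E⟩²)/(kT)² = (0.0344465 − 0.0137483)/0.0216090 = 0.9579.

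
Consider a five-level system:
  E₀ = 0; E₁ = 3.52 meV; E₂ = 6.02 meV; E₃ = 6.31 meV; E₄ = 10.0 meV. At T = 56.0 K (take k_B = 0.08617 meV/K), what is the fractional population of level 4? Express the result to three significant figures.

0.0581

k_BT = 0.08617 × 56.0 K = 4.8255 meV.
Eᵢ/kT = 0, 0.72946, 1.2475, 1.3076, 2.0723.
Z = Σ e^(−Eᵢ/kT) = e^(−0) + e^(−0.72946) + e^(−1.2475) + e^(−1.3076) + e^(−2.0723) = 1.0000 + 0.48217 + 0.28722 + 0.27047 + 0.12590 = 2.1658.
P₄ = e^(−E₄/kT) / Z = 0.12590/2.1658 = 0.0581.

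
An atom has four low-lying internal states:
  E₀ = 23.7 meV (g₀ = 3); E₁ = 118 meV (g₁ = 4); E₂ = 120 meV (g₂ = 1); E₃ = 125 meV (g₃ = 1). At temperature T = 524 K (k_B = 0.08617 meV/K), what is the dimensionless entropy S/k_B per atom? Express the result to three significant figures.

k_BT = 0.08617 × 524 K = 45.153 meV.
Eᵢ/kT = 0.52488, 2.6133, 2.6576, 2.7684.
Z = Σ gᵢe^(−Eᵢ/kT) = 3·e^(−0.52488) + 4·e^(−2.6133) + 1·e^(−2.6576) + 1·e^(−2.7684) = 1.7749 + 0.29317 + 0.070116 + 0.062762 = 2.2009.
⟨E⟩ = Σ EᵢPᵢ = 42.218 meV.
S/k_B = ln Z + ⟨E⟩/kT = ln(2.2009) + 42.218/45.153 = 0.78887 + 0.93500 = 1.72.

1.72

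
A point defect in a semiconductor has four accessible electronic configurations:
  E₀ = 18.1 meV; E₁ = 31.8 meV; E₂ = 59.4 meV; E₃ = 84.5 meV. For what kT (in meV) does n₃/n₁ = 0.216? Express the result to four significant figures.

n₃/n₁ = exp[−(E₃−E₁)/kT] = 0.216.
⇒ (E₃−E₁)/kT = ln(1/0.216) = ln(4.62963) = 1.53248.
kT = 52.7 meV / 1.53248 = 34.39 meV.

34.39 meV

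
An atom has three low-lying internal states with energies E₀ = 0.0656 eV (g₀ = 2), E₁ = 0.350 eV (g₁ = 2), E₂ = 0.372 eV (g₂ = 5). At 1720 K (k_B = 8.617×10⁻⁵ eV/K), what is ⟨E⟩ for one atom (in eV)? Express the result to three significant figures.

0.160 eV

k_BT = 8.617×10⁻⁵ × 1720 K = 0.14821 eV.
Eᵢ/kT = 0.44262, 2.3615, 2.5100.
Z = Σ gᵢe^(−Eᵢ/kT) = 2·e^(−0.44262) + 2·e^(−2.3615) + 5·e^(−2.5100) = 1.2847 + 0.18856 + 0.40634 = 1.8796.
⟨E⟩ = Σ Eᵢ gᵢe^(−Eᵢ/kT) / Z = (0.0656·1.2847 + 0.350·0.18856 + 0.372·0.40634) / 1.8796 = 0.160 eV.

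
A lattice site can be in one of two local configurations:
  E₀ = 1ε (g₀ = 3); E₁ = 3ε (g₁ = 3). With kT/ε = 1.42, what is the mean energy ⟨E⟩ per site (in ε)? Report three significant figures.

1.39 ε

Eᵢ/kT = 0.70423, 2.1127.
Z = Σ gᵢe^(−Eᵢ/kT) = 3·e^(−0.70423) + 3·e^(−2.1127) = 1.4835 + 0.36273 = 1.8462.
⟨E⟩ = Σ Eᵢ gᵢe^(−Eᵢ/kT) / Z = (1·1.4835 + 3·0.36273) / 1.8462 = 1.39 ε.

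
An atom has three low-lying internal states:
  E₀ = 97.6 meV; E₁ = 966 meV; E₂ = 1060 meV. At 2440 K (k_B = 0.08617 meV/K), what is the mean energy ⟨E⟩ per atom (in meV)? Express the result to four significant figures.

120.8 meV

k_BT = 0.08617 × 2440 K = 210.255 meV.
Eᵢ/kT = 0.464198, 4.59442, 5.04150.
Z = Σ e^(−Eᵢ/kT) = e^(−0.464198) + e^(−4.59442) + e^(−5.04150) = 0.628639 + 0.0101081 + 0.00646404 = 0.645211.
⟨E⟩ = Σ Eᵢ e^(−Eᵢ/kT) / Z = (97.6·0.628639 + 966·0.0101081 + 1060·0.00646404) / 0.645211 = 120.8 meV.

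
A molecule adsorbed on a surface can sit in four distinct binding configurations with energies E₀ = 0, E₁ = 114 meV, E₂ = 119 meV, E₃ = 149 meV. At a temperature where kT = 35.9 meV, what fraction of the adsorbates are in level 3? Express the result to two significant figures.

Eᵢ/kT = 0, 3.175, 3.315, 4.150.
Z = Σ e^(−Eᵢ/kT) = e^(−0) + e^(−3.175) + e^(−3.315) + e^(−4.150) = 1.000 + 0.04179 + 0.03633 + 0.01576 = 1.094.
P₃ = e^(−E₃/kT) / Z = 0.01576/1.094 = 0.014.

0.014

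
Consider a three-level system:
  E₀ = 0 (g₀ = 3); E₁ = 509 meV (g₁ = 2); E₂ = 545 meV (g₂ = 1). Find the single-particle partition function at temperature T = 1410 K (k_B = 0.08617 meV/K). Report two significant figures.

Z = 3.0

k_BT = 0.08617 × 1410 K = 121.5 meV.
Eᵢ/kT = 0, 4.189, 4.486.
Z = Σ gᵢe^(−Eᵢ/kT) = 3·e^(−0) + 2·e^(−4.189) + 1·e^(−4.486) = 3.000 + 0.03032 + 0.01127 = 3.042.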